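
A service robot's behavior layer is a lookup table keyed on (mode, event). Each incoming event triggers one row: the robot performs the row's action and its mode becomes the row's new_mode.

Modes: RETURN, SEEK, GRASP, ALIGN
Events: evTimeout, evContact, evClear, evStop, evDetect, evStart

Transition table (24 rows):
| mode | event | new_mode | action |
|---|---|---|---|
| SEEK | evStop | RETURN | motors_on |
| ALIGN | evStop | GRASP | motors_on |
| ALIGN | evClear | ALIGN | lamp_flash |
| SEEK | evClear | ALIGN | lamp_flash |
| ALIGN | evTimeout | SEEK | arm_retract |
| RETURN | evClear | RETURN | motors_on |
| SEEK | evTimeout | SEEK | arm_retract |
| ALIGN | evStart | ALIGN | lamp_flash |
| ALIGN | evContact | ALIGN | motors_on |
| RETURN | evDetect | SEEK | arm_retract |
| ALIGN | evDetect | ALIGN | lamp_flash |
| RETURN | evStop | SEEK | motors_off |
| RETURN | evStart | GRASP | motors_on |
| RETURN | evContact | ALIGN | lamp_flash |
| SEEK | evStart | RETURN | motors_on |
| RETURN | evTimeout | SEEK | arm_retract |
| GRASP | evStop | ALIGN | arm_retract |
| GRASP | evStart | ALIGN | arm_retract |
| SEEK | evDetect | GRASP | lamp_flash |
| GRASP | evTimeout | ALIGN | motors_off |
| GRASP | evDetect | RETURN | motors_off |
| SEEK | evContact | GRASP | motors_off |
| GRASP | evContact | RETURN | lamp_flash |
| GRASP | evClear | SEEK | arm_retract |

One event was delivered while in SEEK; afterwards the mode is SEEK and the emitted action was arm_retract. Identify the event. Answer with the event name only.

try evTimeout: (SEEK, evTimeout) → (SEEK, arm_retract)  ← matches
try evContact: (SEEK, evContact) → (GRASP, motors_off)
try evClear: (SEEK, evClear) → (ALIGN, lamp_flash)
try evStop: (SEEK, evStop) → (RETURN, motors_on)
try evDetect: (SEEK, evDetect) → (GRASP, lamp_flash)
try evStart: (SEEK, evStart) → (RETURN, motors_on)

evTimeout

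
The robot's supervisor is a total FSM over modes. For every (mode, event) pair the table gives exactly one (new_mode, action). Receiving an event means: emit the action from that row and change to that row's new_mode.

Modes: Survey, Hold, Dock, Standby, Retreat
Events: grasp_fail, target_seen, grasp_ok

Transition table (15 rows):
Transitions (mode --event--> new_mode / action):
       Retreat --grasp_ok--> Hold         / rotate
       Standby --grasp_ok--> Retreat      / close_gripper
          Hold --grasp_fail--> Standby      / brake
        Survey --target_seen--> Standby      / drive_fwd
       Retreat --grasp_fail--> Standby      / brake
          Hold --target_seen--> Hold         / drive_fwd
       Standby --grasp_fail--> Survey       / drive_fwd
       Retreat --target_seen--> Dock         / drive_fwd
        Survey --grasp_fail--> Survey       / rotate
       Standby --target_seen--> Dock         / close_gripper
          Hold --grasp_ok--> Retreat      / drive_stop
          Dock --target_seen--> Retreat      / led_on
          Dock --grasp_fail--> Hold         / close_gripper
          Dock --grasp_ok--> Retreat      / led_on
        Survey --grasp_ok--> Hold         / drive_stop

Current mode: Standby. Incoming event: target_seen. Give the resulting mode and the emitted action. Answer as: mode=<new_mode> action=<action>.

current mode = Standby; filter table to that mode:
  (Standby, grasp_ok) → (Retreat, close_gripper)
  (Standby, grasp_fail) → (Survey, drive_fwd)
  (Standby, target_seen) → (Dock, close_gripper)  ← event matches
event = target_seen selects (Dock, close_gripper)

mode=Dock action=close_gripper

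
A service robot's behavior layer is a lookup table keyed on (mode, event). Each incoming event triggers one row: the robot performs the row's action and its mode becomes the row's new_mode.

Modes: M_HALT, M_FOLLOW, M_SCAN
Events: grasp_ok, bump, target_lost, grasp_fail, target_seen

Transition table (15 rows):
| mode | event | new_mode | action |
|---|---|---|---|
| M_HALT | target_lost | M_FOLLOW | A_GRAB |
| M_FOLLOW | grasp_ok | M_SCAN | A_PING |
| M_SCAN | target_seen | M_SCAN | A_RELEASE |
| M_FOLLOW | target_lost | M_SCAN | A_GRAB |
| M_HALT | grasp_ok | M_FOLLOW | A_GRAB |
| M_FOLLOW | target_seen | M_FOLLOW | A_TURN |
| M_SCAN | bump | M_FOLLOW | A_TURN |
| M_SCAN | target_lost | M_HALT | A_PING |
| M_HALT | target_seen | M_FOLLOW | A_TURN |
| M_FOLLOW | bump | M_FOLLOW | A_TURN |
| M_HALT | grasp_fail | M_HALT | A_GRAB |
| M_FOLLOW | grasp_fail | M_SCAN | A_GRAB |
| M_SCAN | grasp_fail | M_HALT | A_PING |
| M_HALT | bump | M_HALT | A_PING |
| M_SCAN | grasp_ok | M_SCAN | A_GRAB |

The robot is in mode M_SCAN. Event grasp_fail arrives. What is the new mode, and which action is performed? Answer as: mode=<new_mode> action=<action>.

current mode = M_SCAN; filter table to that mode:
  (M_SCAN, target_seen) → (M_SCAN, A_RELEASE)
  (M_SCAN, bump) → (M_FOLLOW, A_TURN)
  (M_SCAN, target_lost) → (M_HALT, A_PING)
  (M_SCAN, grasp_fail) → (M_HALT, A_PING)  ← event matches
  (M_SCAN, grasp_ok) → (M_SCAN, A_GRAB)
event = grasp_fail selects (M_HALT, A_PING)

mode=M_HALT action=A_PING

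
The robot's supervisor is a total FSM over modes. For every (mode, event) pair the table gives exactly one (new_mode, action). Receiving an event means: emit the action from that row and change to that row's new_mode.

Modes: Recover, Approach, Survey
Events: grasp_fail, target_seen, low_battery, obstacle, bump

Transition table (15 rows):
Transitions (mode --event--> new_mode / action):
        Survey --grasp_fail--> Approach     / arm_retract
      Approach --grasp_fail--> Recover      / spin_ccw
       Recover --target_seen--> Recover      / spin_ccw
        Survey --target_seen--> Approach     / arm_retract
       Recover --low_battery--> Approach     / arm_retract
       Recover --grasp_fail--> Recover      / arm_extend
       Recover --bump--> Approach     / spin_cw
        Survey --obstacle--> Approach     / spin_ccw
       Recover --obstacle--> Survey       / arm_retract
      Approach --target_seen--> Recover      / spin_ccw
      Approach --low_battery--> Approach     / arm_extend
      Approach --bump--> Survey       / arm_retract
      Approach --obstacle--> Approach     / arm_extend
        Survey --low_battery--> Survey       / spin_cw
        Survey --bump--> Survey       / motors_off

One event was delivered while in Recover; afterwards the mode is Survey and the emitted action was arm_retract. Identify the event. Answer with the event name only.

obstacle

try grasp_fail: (Recover, grasp_fail) → (Recover, arm_extend)
try target_seen: (Recover, target_seen) → (Recover, spin_ccw)
try low_battery: (Recover, low_battery) → (Approach, arm_retract)
try obstacle: (Recover, obstacle) → (Survey, arm_retract)  ← matches
try bump: (Recover, bump) → (Approach, spin_cw)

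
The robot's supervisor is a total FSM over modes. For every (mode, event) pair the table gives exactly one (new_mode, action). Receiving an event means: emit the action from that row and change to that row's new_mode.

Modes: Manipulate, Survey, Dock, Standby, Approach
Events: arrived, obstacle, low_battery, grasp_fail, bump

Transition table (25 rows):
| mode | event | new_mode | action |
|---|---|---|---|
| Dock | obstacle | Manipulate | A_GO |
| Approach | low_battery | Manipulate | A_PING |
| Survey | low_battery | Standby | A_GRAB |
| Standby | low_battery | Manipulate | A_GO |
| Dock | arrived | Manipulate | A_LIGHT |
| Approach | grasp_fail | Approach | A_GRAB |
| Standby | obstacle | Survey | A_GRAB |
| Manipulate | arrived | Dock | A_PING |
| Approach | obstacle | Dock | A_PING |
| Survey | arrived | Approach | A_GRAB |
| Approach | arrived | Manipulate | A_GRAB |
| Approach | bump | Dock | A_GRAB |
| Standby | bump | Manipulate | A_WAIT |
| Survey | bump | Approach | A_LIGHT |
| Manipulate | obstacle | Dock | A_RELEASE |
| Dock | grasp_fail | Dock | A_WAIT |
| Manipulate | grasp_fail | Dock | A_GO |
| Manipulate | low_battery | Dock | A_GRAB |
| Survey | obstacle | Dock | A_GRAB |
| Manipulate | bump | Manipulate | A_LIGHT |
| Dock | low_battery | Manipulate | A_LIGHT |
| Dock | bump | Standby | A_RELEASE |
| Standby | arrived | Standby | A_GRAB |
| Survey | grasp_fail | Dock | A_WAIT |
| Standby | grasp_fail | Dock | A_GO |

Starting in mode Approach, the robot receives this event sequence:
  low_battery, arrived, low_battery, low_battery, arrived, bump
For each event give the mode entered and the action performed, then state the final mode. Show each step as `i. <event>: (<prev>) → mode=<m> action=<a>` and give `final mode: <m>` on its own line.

1. low_battery: (Approach) → mode=Manipulate action=A_PING
2. arrived: (Manipulate) → mode=Dock action=A_PING
3. low_battery: (Dock) → mode=Manipulate action=A_LIGHT
4. low_battery: (Manipulate) → mode=Dock action=A_GRAB
5. arrived: (Dock) → mode=Manipulate action=A_LIGHT
6. bump: (Manipulate) → mode=Manipulate action=A_LIGHT

final mode: Manipulate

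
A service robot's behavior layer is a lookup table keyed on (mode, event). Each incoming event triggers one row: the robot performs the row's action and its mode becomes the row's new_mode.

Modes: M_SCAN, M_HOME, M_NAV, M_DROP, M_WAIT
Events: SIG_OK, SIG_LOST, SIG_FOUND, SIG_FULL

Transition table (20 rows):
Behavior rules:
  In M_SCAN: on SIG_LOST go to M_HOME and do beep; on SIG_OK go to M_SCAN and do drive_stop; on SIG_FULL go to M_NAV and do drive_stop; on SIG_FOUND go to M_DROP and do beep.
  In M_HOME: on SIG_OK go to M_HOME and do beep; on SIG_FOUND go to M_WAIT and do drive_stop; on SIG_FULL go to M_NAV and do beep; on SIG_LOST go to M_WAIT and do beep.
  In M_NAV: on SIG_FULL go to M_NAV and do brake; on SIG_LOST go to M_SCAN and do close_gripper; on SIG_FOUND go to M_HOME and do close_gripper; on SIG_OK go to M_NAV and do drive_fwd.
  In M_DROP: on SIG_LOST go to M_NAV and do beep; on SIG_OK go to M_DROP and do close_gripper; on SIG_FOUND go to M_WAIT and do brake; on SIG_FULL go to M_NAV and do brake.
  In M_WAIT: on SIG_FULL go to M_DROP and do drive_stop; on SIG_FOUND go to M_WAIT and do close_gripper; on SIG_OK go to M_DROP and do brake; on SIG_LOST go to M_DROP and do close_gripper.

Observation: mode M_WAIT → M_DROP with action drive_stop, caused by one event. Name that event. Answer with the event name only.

SIG_FULL

try SIG_OK: (M_WAIT, SIG_OK) → (M_DROP, brake)
try SIG_LOST: (M_WAIT, SIG_LOST) → (M_DROP, close_gripper)
try SIG_FOUND: (M_WAIT, SIG_FOUND) → (M_WAIT, close_gripper)
try SIG_FULL: (M_WAIT, SIG_FULL) → (M_DROP, drive_stop)  ← matches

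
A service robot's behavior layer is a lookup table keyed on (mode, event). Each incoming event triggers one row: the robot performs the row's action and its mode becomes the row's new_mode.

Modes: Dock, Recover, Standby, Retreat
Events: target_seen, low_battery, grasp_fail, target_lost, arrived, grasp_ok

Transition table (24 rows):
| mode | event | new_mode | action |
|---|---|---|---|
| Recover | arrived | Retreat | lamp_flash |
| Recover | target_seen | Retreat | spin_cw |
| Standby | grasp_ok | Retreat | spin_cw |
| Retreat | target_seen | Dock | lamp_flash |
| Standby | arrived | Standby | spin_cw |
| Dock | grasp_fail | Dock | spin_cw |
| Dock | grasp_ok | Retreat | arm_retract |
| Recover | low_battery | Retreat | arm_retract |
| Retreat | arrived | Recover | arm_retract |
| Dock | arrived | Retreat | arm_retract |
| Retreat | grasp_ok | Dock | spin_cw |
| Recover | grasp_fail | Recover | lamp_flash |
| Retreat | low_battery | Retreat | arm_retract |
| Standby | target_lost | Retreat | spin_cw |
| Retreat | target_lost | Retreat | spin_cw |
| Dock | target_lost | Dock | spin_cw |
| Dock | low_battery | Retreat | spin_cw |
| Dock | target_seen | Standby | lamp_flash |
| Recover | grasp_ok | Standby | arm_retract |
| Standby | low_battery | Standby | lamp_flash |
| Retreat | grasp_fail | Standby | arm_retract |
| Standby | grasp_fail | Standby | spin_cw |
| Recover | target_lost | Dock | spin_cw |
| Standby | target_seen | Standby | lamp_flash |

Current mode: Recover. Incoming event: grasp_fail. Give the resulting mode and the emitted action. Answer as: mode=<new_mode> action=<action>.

current mode = Recover; filter table to that mode:
  (Recover, arrived) → (Retreat, lamp_flash)
  (Recover, target_seen) → (Retreat, spin_cw)
  (Recover, low_battery) → (Retreat, arm_retract)
  (Recover, grasp_fail) → (Recover, lamp_flash)  ← event matches
  (Recover, grasp_ok) → (Standby, arm_retract)
  (Recover, target_lost) → (Dock, spin_cw)
event = grasp_fail selects (Recover, lamp_flash)

mode=Recover action=lamp_flash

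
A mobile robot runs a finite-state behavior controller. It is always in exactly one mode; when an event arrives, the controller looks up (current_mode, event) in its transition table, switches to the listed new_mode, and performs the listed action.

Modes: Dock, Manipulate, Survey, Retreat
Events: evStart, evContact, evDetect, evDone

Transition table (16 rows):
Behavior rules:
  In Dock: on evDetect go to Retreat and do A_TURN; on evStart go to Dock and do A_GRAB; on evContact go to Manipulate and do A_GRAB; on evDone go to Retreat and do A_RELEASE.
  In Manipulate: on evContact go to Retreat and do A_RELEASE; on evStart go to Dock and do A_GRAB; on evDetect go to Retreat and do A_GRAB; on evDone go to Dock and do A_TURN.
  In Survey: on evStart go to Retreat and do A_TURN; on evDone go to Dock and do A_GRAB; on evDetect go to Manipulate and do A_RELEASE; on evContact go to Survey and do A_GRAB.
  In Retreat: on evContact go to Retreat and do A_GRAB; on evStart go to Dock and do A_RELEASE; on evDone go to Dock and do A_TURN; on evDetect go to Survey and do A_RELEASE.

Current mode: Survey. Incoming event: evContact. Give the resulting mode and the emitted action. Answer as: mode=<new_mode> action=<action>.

mode=Survey action=A_GRAB

current mode = Survey; filter table to that mode:
  (Survey, evStart) → (Retreat, A_TURN)
  (Survey, evDone) → (Dock, A_GRAB)
  (Survey, evDetect) → (Manipulate, A_RELEASE)
  (Survey, evContact) → (Survey, A_GRAB)  ← event matches
event = evContact selects (Survey, A_GRAB)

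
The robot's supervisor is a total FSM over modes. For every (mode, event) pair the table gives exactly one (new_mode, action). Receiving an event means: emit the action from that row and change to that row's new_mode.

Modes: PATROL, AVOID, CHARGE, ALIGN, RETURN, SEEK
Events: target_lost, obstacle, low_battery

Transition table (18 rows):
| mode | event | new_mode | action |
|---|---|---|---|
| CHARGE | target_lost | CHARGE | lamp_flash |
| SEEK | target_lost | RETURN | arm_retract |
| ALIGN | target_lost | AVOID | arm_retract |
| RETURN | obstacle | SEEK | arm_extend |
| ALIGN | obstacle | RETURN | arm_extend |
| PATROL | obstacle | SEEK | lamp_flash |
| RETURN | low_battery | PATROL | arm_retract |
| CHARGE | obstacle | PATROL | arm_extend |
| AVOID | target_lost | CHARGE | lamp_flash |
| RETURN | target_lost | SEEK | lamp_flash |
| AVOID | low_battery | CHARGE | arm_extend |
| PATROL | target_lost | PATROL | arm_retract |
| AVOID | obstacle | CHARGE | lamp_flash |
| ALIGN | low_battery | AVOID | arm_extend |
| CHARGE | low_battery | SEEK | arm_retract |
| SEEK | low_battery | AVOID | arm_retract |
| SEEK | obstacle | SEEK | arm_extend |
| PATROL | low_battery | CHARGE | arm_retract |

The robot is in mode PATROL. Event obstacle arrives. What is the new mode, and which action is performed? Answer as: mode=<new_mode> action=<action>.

current mode = PATROL; filter table to that mode:
  (PATROL, obstacle) → (SEEK, lamp_flash)  ← event matches
  (PATROL, target_lost) → (PATROL, arm_retract)
  (PATROL, low_battery) → (CHARGE, arm_retract)
event = obstacle selects (SEEK, lamp_flash)

mode=SEEK action=lamp_flash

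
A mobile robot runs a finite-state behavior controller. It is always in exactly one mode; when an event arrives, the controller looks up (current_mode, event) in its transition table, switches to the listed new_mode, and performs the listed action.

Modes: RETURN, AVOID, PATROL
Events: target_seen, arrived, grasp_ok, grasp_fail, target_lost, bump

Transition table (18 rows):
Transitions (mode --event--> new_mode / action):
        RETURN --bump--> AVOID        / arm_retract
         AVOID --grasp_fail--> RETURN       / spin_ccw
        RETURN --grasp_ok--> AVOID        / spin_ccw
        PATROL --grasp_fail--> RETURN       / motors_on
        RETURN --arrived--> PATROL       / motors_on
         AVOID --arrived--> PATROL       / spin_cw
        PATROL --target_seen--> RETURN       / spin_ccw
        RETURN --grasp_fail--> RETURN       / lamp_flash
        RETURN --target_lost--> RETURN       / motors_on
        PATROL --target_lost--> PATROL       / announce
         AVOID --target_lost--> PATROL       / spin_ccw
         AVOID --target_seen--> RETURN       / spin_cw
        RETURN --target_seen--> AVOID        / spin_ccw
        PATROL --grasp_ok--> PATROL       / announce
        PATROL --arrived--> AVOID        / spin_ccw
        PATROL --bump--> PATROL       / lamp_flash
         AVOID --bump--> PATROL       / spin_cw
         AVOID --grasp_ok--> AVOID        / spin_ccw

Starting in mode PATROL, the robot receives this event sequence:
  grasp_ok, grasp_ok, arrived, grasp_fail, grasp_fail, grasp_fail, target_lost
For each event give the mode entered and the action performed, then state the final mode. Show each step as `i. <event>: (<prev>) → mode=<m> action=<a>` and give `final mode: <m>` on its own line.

final mode: RETURN

1. grasp_ok: (PATROL) → mode=PATROL action=announce
2. grasp_ok: (PATROL) → mode=PATROL action=announce
3. arrived: (PATROL) → mode=AVOID action=spin_ccw
4. grasp_fail: (AVOID) → mode=RETURN action=spin_ccw
5. grasp_fail: (RETURN) → mode=RETURN action=lamp_flash
6. grasp_fail: (RETURN) → mode=RETURN action=lamp_flash
7. target_lost: (RETURN) → mode=RETURN action=motors_on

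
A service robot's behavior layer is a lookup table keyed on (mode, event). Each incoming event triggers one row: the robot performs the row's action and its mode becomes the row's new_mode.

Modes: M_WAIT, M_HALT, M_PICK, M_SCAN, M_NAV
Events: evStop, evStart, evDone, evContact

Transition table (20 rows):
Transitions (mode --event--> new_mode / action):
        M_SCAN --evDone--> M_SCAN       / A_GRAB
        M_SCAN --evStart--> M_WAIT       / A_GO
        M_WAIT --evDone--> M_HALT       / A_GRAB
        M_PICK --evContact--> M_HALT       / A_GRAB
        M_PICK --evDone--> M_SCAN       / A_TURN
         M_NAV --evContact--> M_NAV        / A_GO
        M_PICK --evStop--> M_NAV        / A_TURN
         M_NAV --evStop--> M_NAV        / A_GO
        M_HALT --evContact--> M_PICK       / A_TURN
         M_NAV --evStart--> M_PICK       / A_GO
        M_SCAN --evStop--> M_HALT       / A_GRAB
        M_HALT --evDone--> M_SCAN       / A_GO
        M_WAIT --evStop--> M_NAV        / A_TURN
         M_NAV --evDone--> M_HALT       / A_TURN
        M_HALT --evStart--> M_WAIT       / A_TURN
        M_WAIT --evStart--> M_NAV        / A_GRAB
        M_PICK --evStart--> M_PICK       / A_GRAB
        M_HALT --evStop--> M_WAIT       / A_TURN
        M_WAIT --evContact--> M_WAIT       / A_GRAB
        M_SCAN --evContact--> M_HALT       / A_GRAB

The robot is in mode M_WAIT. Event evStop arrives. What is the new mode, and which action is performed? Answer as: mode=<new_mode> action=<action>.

current mode = M_WAIT; filter table to that mode:
  (M_WAIT, evDone) → (M_HALT, A_GRAB)
  (M_WAIT, evStop) → (M_NAV, A_TURN)  ← event matches
  (M_WAIT, evStart) → (M_NAV, A_GRAB)
  (M_WAIT, evContact) → (M_WAIT, A_GRAB)
event = evStop selects (M_NAV, A_TURN)

mode=M_NAV action=A_TURN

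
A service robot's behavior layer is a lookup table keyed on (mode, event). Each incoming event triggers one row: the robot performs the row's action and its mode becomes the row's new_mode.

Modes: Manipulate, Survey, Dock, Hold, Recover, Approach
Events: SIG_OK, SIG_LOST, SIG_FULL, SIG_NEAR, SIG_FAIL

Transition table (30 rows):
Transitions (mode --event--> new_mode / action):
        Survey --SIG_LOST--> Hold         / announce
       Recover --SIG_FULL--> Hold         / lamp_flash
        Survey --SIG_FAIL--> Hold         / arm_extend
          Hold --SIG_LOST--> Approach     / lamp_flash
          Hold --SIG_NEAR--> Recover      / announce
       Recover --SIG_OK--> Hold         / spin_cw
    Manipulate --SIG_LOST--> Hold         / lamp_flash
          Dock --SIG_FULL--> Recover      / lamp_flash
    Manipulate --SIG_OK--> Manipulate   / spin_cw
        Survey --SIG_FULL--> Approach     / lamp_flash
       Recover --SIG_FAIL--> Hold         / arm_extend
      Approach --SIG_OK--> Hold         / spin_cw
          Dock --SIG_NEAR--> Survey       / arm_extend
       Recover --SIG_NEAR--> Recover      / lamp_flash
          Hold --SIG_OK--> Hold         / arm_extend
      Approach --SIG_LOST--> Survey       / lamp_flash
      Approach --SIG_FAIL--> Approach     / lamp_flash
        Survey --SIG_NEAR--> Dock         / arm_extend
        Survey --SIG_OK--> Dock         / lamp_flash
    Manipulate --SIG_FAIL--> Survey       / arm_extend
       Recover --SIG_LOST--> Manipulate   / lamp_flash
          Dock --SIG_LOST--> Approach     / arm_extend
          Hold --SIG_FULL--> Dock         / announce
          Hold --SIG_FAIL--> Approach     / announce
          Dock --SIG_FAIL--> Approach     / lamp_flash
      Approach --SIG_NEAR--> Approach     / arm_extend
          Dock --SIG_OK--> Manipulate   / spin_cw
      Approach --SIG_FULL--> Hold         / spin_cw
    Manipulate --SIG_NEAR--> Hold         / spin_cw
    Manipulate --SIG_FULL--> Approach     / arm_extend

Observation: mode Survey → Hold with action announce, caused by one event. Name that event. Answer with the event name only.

SIG_LOST

try SIG_OK: (Survey, SIG_OK) → (Dock, lamp_flash)
try SIG_LOST: (Survey, SIG_LOST) → (Hold, announce)  ← matches
try SIG_FULL: (Survey, SIG_FULL) → (Approach, lamp_flash)
try SIG_NEAR: (Survey, SIG_NEAR) → (Dock, arm_extend)
try SIG_FAIL: (Survey, SIG_FAIL) → (Hold, arm_extend)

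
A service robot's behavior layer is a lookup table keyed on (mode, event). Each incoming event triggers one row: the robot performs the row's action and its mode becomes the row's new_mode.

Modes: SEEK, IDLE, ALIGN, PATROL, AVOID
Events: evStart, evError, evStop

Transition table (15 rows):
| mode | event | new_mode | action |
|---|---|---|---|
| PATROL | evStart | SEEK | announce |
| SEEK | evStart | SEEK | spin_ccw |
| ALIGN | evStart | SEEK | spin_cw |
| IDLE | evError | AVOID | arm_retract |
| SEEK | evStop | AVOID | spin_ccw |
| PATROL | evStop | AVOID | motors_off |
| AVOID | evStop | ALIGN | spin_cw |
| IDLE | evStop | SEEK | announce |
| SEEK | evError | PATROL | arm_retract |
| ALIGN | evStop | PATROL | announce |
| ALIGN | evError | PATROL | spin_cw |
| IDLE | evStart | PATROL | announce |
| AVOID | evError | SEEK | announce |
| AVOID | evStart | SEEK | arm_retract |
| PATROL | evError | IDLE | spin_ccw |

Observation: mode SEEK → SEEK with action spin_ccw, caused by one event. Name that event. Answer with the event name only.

try evStart: (SEEK, evStart) → (SEEK, spin_ccw)  ← matches
try evError: (SEEK, evError) → (PATROL, arm_retract)
try evStop: (SEEK, evStop) → (AVOID, spin_ccw)

evStart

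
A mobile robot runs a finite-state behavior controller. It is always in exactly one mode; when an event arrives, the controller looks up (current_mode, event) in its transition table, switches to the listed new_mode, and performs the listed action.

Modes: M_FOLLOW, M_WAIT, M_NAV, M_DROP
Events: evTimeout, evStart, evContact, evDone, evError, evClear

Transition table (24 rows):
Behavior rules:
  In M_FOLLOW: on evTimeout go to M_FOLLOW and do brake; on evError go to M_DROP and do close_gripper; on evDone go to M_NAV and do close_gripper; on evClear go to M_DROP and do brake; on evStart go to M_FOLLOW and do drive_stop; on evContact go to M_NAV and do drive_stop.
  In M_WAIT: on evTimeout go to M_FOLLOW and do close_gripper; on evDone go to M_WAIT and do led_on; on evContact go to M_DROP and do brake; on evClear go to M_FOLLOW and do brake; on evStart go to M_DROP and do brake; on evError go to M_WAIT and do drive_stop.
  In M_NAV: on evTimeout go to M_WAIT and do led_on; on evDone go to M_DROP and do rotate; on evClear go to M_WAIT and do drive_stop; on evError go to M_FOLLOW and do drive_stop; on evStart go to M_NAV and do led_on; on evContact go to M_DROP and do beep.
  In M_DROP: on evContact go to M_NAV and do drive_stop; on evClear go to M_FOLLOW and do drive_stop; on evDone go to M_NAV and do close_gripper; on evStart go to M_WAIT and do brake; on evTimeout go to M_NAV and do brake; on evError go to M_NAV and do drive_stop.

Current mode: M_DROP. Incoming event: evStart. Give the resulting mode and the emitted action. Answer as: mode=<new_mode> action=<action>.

mode=M_WAIT action=brake

current mode = M_DROP; filter table to that mode:
  (M_DROP, evContact) → (M_NAV, drive_stop)
  (M_DROP, evClear) → (M_FOLLOW, drive_stop)
  (M_DROP, evDone) → (M_NAV, close_gripper)
  (M_DROP, evStart) → (M_WAIT, brake)  ← event matches
  (M_DROP, evTimeout) → (M_NAV, brake)
  (M_DROP, evError) → (M_NAV, drive_stop)
event = evStart selects (M_WAIT, brake)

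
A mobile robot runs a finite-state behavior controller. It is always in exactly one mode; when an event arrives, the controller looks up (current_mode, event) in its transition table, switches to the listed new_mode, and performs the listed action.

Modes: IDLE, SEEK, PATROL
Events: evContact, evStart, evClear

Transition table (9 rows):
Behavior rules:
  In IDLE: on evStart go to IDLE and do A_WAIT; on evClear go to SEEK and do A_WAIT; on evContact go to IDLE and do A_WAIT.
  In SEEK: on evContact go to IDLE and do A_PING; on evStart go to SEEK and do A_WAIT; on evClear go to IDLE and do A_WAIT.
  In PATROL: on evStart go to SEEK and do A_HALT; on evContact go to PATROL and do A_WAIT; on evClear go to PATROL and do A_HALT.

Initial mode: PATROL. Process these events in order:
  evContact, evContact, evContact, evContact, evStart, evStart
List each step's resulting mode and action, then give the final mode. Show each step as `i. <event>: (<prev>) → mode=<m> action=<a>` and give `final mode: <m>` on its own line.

final mode: SEEK

1. evContact: (PATROL) → mode=PATROL action=A_WAIT
2. evContact: (PATROL) → mode=PATROL action=A_WAIT
3. evContact: (PATROL) → mode=PATROL action=A_WAIT
4. evContact: (PATROL) → mode=PATROL action=A_WAIT
5. evStart: (PATROL) → mode=SEEK action=A_HALT
6. evStart: (SEEK) → mode=SEEK action=A_WAIT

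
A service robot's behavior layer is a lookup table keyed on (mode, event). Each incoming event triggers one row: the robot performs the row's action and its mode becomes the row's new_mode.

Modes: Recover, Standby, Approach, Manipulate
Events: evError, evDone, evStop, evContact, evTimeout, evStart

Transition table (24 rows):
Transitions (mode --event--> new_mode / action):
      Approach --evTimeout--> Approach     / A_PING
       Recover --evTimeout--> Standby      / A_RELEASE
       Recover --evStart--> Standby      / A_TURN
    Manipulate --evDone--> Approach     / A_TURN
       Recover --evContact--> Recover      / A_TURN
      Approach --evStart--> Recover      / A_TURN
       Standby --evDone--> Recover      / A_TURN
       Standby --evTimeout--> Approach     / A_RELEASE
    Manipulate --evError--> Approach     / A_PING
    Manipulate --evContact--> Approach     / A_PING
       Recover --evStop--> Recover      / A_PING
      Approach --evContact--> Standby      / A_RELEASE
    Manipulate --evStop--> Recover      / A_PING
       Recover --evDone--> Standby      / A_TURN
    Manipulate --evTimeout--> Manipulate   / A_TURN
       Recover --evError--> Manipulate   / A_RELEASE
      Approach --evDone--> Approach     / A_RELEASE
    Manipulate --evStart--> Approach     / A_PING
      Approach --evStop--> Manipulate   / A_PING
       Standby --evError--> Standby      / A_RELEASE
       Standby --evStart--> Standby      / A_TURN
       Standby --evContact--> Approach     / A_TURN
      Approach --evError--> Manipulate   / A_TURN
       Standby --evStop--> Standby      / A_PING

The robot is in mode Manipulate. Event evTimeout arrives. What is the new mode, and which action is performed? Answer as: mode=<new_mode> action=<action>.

current mode = Manipulate; filter table to that mode:
  (Manipulate, evDone) → (Approach, A_TURN)
  (Manipulate, evError) → (Approach, A_PING)
  (Manipulate, evContact) → (Approach, A_PING)
  (Manipulate, evStop) → (Recover, A_PING)
  (Manipulate, evTimeout) → (Manipulate, A_TURN)  ← event matches
  (Manipulate, evStart) → (Approach, A_PING)
event = evTimeout selects (Manipulate, A_TURN)

mode=Manipulate action=A_TURN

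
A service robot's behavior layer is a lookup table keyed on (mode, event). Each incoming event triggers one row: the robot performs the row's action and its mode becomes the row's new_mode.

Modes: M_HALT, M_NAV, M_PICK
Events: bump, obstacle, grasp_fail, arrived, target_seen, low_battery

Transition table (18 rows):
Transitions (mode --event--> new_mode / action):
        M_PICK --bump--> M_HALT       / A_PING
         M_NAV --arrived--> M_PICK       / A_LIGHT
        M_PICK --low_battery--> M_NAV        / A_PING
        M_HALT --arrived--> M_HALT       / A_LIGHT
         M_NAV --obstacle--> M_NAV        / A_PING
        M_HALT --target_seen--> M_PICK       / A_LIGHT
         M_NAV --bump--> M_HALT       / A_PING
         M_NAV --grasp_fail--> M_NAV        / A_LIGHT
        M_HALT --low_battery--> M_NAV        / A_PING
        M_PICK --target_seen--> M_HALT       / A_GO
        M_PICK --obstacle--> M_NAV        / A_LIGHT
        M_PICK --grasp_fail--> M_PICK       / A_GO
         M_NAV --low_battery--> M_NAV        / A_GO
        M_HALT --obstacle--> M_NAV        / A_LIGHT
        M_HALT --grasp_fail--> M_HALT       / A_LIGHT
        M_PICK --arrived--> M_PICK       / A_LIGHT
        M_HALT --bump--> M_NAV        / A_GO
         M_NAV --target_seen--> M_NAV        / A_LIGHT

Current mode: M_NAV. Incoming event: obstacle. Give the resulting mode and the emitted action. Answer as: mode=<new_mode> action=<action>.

current mode = M_NAV; filter table to that mode:
  (M_NAV, arrived) → (M_PICK, A_LIGHT)
  (M_NAV, obstacle) → (M_NAV, A_PING)  ← event matches
  (M_NAV, bump) → (M_HALT, A_PING)
  (M_NAV, grasp_fail) → (M_NAV, A_LIGHT)
  (M_NAV, low_battery) → (M_NAV, A_GO)
  (M_NAV, target_seen) → (M_NAV, A_LIGHT)
event = obstacle selects (M_NAV, A_PING)

mode=M_NAV action=A_PING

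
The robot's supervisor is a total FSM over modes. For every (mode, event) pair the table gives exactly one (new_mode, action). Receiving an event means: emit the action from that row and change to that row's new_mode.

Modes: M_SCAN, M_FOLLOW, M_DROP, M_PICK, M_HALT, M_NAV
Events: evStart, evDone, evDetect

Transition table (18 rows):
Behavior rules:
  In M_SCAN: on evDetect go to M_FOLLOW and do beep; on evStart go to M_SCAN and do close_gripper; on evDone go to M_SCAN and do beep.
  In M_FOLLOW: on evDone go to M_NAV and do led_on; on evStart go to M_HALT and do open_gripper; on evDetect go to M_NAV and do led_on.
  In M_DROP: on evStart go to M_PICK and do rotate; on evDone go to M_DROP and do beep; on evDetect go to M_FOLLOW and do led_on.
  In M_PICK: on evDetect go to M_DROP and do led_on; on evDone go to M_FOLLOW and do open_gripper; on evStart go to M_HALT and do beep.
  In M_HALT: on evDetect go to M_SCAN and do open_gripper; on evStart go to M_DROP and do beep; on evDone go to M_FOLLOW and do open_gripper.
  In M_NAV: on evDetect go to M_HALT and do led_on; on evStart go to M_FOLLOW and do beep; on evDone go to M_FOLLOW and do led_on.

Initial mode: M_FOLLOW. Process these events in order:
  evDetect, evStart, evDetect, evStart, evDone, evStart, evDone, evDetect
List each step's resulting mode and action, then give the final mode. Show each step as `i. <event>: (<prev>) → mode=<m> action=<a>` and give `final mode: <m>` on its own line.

final mode: M_HALT

1. evDetect: (M_FOLLOW) → mode=M_NAV action=led_on
2. evStart: (M_NAV) → mode=M_FOLLOW action=beep
3. evDetect: (M_FOLLOW) → mode=M_NAV action=led_on
4. evStart: (M_NAV) → mode=M_FOLLOW action=beep
5. evDone: (M_FOLLOW) → mode=M_NAV action=led_on
6. evStart: (M_NAV) → mode=M_FOLLOW action=beep
7. evDone: (M_FOLLOW) → mode=M_NAV action=led_on
8. evDetect: (M_NAV) → mode=M_HALT action=led_on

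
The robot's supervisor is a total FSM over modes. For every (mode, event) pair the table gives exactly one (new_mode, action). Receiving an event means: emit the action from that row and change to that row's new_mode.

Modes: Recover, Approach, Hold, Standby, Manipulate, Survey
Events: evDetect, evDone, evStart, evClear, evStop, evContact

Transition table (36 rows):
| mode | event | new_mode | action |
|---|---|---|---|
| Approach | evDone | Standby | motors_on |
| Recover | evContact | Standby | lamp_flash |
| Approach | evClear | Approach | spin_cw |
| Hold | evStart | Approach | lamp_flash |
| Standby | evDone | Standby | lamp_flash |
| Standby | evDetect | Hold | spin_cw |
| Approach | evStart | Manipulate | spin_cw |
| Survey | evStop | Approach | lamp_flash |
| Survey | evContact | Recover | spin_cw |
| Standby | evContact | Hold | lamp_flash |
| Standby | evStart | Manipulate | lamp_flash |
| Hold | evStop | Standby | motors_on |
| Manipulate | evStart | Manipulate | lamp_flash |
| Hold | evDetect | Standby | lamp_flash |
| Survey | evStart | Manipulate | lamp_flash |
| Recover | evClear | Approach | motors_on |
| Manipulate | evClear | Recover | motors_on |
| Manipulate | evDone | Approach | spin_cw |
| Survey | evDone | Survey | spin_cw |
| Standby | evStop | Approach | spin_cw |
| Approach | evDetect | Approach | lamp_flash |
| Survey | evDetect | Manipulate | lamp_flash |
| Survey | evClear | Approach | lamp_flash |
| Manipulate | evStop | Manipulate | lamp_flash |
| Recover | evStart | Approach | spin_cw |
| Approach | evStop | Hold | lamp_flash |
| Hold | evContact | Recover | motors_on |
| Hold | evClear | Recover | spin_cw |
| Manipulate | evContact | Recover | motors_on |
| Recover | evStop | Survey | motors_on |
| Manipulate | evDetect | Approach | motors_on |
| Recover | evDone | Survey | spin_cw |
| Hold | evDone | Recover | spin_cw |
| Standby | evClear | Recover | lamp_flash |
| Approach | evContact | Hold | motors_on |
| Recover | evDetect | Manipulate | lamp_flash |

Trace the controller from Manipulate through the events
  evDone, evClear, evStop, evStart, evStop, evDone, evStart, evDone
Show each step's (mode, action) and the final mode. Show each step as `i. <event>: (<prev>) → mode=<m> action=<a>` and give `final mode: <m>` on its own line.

1. evDone: (Manipulate) → mode=Approach action=spin_cw
2. evClear: (Approach) → mode=Approach action=spin_cw
3. evStop: (Approach) → mode=Hold action=lamp_flash
4. evStart: (Hold) → mode=Approach action=lamp_flash
5. evStop: (Approach) → mode=Hold action=lamp_flash
6. evDone: (Hold) → mode=Recover action=spin_cw
7. evStart: (Recover) → mode=Approach action=spin_cw
8. evDone: (Approach) → mode=Standby action=motors_on

final mode: Standby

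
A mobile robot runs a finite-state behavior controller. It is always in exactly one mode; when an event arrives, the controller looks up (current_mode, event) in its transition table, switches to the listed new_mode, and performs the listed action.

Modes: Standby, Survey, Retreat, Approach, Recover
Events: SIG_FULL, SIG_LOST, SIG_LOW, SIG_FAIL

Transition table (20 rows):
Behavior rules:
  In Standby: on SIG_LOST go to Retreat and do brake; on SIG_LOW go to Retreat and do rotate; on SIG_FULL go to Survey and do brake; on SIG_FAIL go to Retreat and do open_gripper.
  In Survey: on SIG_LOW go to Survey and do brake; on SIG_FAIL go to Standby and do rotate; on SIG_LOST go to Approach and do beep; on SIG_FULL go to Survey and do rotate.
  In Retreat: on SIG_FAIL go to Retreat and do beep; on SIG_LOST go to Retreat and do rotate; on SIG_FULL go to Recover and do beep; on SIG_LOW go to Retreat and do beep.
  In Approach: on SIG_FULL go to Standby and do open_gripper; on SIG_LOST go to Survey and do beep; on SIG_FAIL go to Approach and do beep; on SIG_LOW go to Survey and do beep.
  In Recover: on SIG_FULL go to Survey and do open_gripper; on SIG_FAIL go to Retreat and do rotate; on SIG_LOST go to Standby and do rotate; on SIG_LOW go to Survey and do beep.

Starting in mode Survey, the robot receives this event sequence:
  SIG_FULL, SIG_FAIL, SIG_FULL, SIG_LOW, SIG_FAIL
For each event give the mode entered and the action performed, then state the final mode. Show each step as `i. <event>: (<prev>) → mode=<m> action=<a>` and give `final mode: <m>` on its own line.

1. SIG_FULL: (Survey) → mode=Survey action=rotate
2. SIG_FAIL: (Survey) → mode=Standby action=rotate
3. SIG_FULL: (Standby) → mode=Survey action=brake
4. SIG_LOW: (Survey) → mode=Survey action=brake
5. SIG_FAIL: (Survey) → mode=Standby action=rotate

final mode: Standby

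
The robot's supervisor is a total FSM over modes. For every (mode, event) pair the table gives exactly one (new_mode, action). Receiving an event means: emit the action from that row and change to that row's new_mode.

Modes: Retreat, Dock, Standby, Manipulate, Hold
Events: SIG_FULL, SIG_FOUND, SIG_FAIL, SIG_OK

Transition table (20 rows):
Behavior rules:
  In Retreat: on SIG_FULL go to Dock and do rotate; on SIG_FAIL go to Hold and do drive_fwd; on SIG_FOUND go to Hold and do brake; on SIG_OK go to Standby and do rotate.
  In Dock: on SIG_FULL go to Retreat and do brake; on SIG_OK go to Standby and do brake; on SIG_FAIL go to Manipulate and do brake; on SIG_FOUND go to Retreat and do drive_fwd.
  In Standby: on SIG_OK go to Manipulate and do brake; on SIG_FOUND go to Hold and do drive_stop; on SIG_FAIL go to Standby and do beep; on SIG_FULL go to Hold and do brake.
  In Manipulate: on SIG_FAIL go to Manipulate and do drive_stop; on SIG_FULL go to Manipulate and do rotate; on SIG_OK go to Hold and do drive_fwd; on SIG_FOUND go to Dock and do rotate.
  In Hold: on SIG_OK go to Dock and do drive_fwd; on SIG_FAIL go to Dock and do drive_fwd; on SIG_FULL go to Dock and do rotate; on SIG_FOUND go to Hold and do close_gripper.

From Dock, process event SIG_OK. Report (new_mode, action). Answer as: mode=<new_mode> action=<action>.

mode=Standby action=brake

current mode = Dock; filter table to that mode:
  (Dock, SIG_FULL) → (Retreat, brake)
  (Dock, SIG_OK) → (Standby, brake)  ← event matches
  (Dock, SIG_FAIL) → (Manipulate, brake)
  (Dock, SIG_FOUND) → (Retreat, drive_fwd)
event = SIG_OK selects (Standby, brake)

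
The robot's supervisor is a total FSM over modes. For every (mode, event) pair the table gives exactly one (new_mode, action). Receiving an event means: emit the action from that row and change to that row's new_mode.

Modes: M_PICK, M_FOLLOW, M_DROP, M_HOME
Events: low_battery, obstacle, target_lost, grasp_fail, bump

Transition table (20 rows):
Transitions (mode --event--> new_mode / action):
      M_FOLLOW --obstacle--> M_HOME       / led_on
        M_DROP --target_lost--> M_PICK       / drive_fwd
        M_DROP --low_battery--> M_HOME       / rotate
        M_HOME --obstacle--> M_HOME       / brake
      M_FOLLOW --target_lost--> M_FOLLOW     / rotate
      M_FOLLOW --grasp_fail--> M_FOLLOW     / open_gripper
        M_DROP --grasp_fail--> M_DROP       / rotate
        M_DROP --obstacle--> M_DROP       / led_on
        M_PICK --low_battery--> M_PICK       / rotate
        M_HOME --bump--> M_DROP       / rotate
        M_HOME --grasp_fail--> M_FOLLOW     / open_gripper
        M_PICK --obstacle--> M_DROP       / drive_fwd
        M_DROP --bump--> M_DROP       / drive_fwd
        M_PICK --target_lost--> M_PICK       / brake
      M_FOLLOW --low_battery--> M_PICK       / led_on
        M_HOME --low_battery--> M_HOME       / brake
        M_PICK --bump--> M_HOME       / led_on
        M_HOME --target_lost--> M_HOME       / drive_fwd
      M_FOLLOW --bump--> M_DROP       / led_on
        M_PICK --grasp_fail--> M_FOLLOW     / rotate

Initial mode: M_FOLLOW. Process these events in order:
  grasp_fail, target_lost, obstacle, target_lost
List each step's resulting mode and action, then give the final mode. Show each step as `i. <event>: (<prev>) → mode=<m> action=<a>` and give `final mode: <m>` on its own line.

1. grasp_fail: (M_FOLLOW) → mode=M_FOLLOW action=open_gripper
2. target_lost: (M_FOLLOW) → mode=M_FOLLOW action=rotate
3. obstacle: (M_FOLLOW) → mode=M_HOME action=led_on
4. target_lost: (M_HOME) → mode=M_HOME action=drive_fwd

final mode: M_HOME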